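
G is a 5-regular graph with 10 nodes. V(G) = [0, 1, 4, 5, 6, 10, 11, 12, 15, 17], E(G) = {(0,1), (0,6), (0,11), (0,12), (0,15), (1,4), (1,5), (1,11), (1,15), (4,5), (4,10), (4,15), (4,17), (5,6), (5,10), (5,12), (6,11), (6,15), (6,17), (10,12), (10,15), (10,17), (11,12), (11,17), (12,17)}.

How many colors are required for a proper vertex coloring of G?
χ(G) = 4

Clique number ω(G) = 3 (lower bound: χ ≥ ω).
Suppose a proper 3-coloring c exists. The clique [0, 1, 11] takes 3 distinct colors; by symmetry let c(0) = 1, c(1) = 2, c(11) = 3.
- Vertex 6: neighbors [0, 11] already have colors [1, 3] ⇒ c(6) = 2.
- Vertex 12: neighbors [0, 11] already have colors [1, 3] ⇒ c(12) = 2.
- Vertex 15: neighbors [0, 1] already have colors [1, 2] ⇒ c(15) = 3.
- Vertex 4: neighbors [1, 15] already have colors [2, 3] ⇒ c(4) = 1.
- Vertex 10: neighbors [4, 12, 15] already have colors [1, 2, 3] — all 3 colors blocked. Contradiction.
The forced assignments end in a contradiction, so G has no proper 3-coloring (χ ≥ 4).
The coloring below uses 4 colors, so χ(G) = 4.
A valid 4-coloring: color 1: [4, 6, 12]; color 2: [0, 10]; color 3: [5, 11, 15]; color 4: [1, 17].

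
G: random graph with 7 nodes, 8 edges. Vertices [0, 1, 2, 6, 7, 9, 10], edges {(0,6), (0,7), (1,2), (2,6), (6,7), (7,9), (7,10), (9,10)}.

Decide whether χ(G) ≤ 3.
A valid 3-coloring: color 1: [2, 7]; color 2: [1, 6, 9]; color 3: [0, 10].
(χ(G) = 3 ≤ 3.)

Yes, G is 3-colorable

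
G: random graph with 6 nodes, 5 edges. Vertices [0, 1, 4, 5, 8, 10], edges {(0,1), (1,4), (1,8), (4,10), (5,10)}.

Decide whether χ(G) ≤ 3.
Yes, G is 3-colorable

A valid 3-coloring: color 1: [1, 10]; color 2: [0, 4, 5, 8].
(χ(G) = 2 ≤ 3.)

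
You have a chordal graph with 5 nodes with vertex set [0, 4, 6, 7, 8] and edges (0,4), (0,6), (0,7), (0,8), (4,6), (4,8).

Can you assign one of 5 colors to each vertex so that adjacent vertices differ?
Yes, G is 5-colorable

A valid 5-coloring: color 1: [0]; color 2: [4, 7]; color 3: [6, 8].
(χ(G) = 3 ≤ 5.)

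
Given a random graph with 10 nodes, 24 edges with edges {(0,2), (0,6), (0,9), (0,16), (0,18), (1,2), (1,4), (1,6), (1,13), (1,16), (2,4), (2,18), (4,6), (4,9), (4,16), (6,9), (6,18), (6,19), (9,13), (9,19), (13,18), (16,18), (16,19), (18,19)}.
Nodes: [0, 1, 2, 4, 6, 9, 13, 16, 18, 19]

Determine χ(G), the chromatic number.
χ(G) = 3

Clique number ω(G) = 3 (lower bound: χ ≥ ω).
The clique on [1, 4, 16] has size 3, forcing χ ≥ 3, and the coloring below uses 3 colors, so χ(G) = 3.
A valid 3-coloring: color 1: [2, 6, 13, 16]; color 2: [1, 9, 18]; color 3: [0, 4, 19].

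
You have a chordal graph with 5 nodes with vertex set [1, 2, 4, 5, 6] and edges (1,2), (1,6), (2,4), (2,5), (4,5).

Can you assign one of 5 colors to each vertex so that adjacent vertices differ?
A valid 5-coloring: color 1: [2, 6]; color 2: [1, 5]; color 3: [4].
(χ(G) = 3 ≤ 5.)

Yes, G is 5-colorable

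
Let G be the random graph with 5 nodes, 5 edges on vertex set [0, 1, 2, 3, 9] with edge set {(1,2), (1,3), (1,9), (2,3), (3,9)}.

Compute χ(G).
χ(G) = 3

Clique number ω(G) = 3 (lower bound: χ ≥ ω).
The clique on [1, 3, 9] has size 3, forcing χ ≥ 3, and the coloring below uses 3 colors, so χ(G) = 3.
A valid 3-coloring: color 1: [0, 1]; color 2: [3]; color 3: [2, 9].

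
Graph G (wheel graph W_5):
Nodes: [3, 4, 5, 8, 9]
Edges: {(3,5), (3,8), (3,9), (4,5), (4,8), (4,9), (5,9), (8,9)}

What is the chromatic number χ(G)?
χ(G) = 3

Clique number ω(G) = 3 (lower bound: χ ≥ ω).
The clique on [3, 8, 9] has size 3, forcing χ ≥ 3, and the coloring below uses 3 colors, so χ(G) = 3.
A valid 3-coloring: color 1: [9]; color 2: [3, 4]; color 3: [5, 8].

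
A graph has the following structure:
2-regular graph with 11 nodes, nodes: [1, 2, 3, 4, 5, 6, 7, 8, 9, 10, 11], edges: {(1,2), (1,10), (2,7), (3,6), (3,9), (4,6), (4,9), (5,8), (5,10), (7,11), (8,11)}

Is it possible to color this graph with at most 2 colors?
No, G is not 2-colorable

Odd cycle [10, 1, 2, 7, 11, 8, 5] needs 3 colors (χ ≥ 3).
Hence χ(G) ≥ 3 > 2, so no proper 2-coloring exists.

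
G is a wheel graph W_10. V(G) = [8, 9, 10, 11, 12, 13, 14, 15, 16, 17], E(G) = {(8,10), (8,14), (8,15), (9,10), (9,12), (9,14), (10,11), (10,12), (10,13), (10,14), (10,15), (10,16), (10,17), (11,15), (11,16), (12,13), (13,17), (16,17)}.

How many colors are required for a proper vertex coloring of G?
Clique number ω(G) = 3 (lower bound: χ ≥ ω).
Odd cycle [17, 13, 12, 9, 14, 8, 15, 11, 16] needs 3 colors (χ ≥ 3).
Vertex 10 is adjacent to every vertex of [8, 9, 11, 12, 13, 14, 15, 16, 17], which already need 3 colors among themselves, so 10 needs a new color (χ ≥ 4).
The coloring below uses 4 colors, so χ(G) = 4.
A valid 4-coloring: color 1: [10]; color 2: [11, 12, 14, 17]; color 3: [8, 9, 13, 16]; color 4: [15].

χ(G) = 4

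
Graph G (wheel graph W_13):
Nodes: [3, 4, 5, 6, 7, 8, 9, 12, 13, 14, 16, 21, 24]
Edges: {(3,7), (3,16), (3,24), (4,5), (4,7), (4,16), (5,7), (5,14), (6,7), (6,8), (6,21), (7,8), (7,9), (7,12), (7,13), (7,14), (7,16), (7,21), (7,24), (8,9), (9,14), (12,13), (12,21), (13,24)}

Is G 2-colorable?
No, G is not 2-colorable

The clique on vertices [3, 7, 24] has size 3 > 2, so it alone needs 3 colors.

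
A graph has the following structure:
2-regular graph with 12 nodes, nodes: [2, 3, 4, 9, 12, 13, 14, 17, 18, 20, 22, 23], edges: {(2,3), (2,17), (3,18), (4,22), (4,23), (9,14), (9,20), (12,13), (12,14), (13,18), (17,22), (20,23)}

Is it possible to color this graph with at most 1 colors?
No, G is not 1-colorable

Edge (2,17) forces its endpoints to differ, so 1 color is not enough.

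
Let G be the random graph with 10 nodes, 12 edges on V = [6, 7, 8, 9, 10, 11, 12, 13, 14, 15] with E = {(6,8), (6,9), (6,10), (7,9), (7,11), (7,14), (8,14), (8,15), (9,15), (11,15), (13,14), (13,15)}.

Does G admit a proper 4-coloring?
Yes, G is 4-colorable

A valid 4-coloring: color 1: [6, 12, 14, 15]; color 2: [7, 8, 10, 13]; color 3: [9, 11].
(χ(G) = 3 ≤ 4.)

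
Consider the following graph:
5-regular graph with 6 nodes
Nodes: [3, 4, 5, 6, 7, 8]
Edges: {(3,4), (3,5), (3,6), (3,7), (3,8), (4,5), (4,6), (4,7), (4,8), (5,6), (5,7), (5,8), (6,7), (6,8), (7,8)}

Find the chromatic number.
Clique number ω(G) = 6 (lower bound: χ ≥ ω).
The clique on [3, 4, 5, 6, 7, 8] has size 6, forcing χ ≥ 6, and the coloring below uses 6 colors, so χ(G) = 6.
A valid 6-coloring: color 1: [8]; color 2: [7]; color 3: [5]; color 4: [4]; color 5: [3]; color 6: [6].

χ(G) = 6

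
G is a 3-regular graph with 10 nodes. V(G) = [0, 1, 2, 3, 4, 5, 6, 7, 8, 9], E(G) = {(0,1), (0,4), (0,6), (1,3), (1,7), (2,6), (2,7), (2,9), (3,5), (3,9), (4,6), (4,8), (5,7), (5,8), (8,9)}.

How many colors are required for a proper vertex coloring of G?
χ(G) = 3

Clique number ω(G) = 3 (lower bound: χ ≥ ω).
The clique on [0, 4, 6] has size 3, forcing χ ≥ 3, and the coloring below uses 3 colors, so χ(G) = 3.
A valid 3-coloring: color 1: [0, 3, 7, 8]; color 2: [1, 2, 4, 5]; color 3: [6, 9].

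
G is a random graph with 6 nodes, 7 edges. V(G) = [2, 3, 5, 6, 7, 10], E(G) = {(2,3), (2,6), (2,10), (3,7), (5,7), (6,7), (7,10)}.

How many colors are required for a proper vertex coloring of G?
Clique number ω(G) = 2 (lower bound: χ ≥ ω).
The graph is bipartite (no odd cycle), so 2 colors suffice: χ(G) = 2.
A valid 2-coloring: color 1: [2, 7]; color 2: [3, 5, 6, 10].

χ(G) = 2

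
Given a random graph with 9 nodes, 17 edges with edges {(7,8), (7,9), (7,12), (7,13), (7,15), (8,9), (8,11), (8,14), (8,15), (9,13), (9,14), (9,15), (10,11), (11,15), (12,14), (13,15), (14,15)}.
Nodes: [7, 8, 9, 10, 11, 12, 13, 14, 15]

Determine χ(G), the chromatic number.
χ(G) = 4

Clique number ω(G) = 4 (lower bound: χ ≥ ω).
The clique on [8, 9, 14, 15] has size 4, forcing χ ≥ 4, and the coloring below uses 4 colors, so χ(G) = 4.
A valid 4-coloring: color 1: [10, 12, 15]; color 2: [8, 13]; color 3: [7, 11, 14]; color 4: [9].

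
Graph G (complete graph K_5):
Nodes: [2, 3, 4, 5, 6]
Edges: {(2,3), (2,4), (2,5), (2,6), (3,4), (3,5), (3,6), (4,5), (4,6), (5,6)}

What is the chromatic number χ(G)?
Clique number ω(G) = 5 (lower bound: χ ≥ ω).
The clique on [2, 3, 4, 5, 6] has size 5, forcing χ ≥ 5, and the coloring below uses 5 colors, so χ(G) = 5.
A valid 5-coloring: color 1: [2]; color 2: [6]; color 3: [5]; color 4: [4]; color 5: [3].

χ(G) = 5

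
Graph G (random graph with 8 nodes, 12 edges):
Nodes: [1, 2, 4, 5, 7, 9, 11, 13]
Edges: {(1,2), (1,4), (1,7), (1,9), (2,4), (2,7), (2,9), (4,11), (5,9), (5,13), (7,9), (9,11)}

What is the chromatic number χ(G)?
χ(G) = 4

Clique number ω(G) = 4 (lower bound: χ ≥ ω).
The clique on [1, 2, 7, 9] has size 4, forcing χ ≥ 4, and the coloring below uses 4 colors, so χ(G) = 4.
A valid 4-coloring: color 1: [4, 9, 13]; color 2: [2, 5, 11]; color 3: [1]; color 4: [7].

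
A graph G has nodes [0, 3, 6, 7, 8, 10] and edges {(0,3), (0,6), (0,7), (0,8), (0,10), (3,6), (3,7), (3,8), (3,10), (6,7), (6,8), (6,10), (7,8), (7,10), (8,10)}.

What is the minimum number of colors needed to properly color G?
χ(G) = 6

Clique number ω(G) = 6 (lower bound: χ ≥ ω).
The clique on [0, 3, 6, 7, 8, 10] has size 6, forcing χ ≥ 6, and the coloring below uses 6 colors, so χ(G) = 6.
A valid 6-coloring: color 1: [6]; color 2: [7]; color 3: [0]; color 4: [3]; color 5: [10]; color 6: [8].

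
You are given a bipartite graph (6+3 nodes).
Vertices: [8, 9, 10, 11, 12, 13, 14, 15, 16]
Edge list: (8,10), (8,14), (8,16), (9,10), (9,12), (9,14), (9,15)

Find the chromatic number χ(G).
χ(G) = 2

Clique number ω(G) = 2 (lower bound: χ ≥ ω).
The graph is bipartite (no odd cycle), so 2 colors suffice: χ(G) = 2.
A valid 2-coloring: color 1: [8, 9, 11, 13]; color 2: [10, 12, 14, 15, 16].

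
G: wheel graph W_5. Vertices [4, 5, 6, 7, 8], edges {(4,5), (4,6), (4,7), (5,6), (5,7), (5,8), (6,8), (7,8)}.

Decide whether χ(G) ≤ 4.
A valid 4-coloring: color 1: [5]; color 2: [4, 8]; color 3: [6, 7].
(χ(G) = 3 ≤ 4.)

Yes, G is 4-colorable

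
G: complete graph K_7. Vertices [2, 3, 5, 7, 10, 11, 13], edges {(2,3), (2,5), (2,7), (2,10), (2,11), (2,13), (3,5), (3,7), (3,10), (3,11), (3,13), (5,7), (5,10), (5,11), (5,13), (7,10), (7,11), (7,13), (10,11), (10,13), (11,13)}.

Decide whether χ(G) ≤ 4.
The clique on vertices [2, 3, 5, 7, 10, 11, 13] has size 7 > 4, so it alone needs 7 colors.

No, G is not 4-colorable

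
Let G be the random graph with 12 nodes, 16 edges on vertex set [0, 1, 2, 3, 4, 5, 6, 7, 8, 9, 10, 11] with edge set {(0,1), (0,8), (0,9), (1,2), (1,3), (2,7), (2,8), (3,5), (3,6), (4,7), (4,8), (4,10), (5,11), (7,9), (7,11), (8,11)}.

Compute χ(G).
χ(G) = 3

Clique number ω(G) = 2 (lower bound: χ ≥ ω).
Odd cycle [2, 7, 9, 0, 8] needs 3 colors (χ ≥ 3).
The coloring below uses 3 colors, so χ(G) = 3.
A valid 3-coloring: color 1: [1, 5, 6, 7, 8, 10]; color 2: [0, 2, 3, 4, 11]; color 3: [9].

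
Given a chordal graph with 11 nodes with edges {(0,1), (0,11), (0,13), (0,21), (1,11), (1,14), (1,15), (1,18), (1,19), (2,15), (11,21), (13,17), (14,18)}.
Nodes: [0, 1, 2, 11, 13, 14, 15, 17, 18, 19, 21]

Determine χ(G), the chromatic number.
Clique number ω(G) = 3 (lower bound: χ ≥ ω).
The clique on [0, 1, 11] has size 3, forcing χ ≥ 3, and the coloring below uses 3 colors, so χ(G) = 3.
A valid 3-coloring: color 1: [1, 2, 13, 21]; color 2: [0, 15, 17, 18, 19]; color 3: [11, 14].

χ(G) = 3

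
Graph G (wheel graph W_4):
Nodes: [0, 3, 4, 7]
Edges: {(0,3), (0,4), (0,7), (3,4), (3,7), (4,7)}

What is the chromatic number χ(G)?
χ(G) = 4

Clique number ω(G) = 4 (lower bound: χ ≥ ω).
The clique on [0, 3, 4, 7] has size 4, forcing χ ≥ 4, and the coloring below uses 4 colors, so χ(G) = 4.
A valid 4-coloring: color 1: [4]; color 2: [3]; color 3: [7]; color 4: [0].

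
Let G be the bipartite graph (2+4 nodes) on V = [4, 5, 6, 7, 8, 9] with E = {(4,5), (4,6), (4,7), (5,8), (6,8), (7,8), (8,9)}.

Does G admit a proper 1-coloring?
Edge (8,9) forces its endpoints to differ, so 1 color is not enough.

No, G is not 1-colorable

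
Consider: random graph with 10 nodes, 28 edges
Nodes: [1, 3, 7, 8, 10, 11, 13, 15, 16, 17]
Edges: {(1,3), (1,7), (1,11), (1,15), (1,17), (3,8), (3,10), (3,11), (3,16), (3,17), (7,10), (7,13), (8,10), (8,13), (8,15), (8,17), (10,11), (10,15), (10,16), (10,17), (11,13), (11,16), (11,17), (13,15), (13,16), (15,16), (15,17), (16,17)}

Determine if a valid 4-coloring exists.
The clique on vertices [3, 10, 11, 16, 17] has size 5 > 4, so it alone needs 5 colors.

No, G is not 4-colorable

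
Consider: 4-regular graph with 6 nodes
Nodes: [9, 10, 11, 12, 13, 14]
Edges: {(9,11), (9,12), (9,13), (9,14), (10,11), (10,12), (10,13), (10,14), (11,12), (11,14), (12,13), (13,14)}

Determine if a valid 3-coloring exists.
Yes, G is 3-colorable

A valid 3-coloring: color 1: [12, 14]; color 2: [9, 10]; color 3: [11, 13].
(χ(G) = 3 ≤ 3.)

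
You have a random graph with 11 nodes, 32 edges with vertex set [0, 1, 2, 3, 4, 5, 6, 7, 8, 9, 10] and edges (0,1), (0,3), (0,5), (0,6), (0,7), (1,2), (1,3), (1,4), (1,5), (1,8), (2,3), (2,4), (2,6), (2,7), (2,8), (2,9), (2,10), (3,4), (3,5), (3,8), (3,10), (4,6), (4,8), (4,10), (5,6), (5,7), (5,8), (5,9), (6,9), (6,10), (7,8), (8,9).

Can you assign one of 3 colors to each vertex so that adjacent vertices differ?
No, G is not 3-colorable

The clique on vertices [1, 2, 3, 4, 8] has size 5 > 3, so it alone needs 5 colors.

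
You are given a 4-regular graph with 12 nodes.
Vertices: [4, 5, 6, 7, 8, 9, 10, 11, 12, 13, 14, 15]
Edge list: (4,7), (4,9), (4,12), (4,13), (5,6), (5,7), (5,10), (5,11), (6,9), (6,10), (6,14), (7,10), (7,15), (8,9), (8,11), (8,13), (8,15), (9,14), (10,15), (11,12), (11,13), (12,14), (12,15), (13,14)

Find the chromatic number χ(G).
χ(G) = 3

Clique number ω(G) = 3 (lower bound: χ ≥ ω).
The clique on [5, 6, 10] has size 3, forcing χ ≥ 3, and the coloring below uses 3 colors, so χ(G) = 3.
A valid 3-coloring: color 1: [5, 9, 13, 15]; color 2: [4, 10, 11, 14]; color 3: [6, 7, 8, 12].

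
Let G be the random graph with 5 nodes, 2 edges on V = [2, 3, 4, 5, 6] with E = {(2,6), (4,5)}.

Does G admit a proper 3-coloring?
A valid 3-coloring: color 1: [2, 3, 4]; color 2: [5, 6].
(χ(G) = 2 ≤ 3.)

Yes, G is 3-colorable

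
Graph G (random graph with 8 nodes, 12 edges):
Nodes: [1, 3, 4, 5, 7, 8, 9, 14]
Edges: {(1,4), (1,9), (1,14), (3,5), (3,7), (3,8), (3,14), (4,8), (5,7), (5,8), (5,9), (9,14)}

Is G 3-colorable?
A valid 3-coloring: color 1: [1, 5]; color 2: [3, 4, 9]; color 3: [7, 8, 14].
(χ(G) = 3 ≤ 3.)

Yes, G is 3-colorable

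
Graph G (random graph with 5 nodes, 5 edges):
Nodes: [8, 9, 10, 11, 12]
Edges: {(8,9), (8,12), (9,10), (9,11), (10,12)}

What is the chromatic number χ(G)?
χ(G) = 2

Clique number ω(G) = 2 (lower bound: χ ≥ ω).
The graph is bipartite (no odd cycle), so 2 colors suffice: χ(G) = 2.
A valid 2-coloring: color 1: [9, 12]; color 2: [8, 10, 11].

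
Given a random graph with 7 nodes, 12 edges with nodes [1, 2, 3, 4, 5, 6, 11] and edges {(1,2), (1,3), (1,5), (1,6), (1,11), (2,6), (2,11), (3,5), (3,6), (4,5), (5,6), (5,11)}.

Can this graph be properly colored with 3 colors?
No, G is not 3-colorable

The clique on vertices [1, 3, 5, 6] has size 4 > 3, so it alone needs 4 colors.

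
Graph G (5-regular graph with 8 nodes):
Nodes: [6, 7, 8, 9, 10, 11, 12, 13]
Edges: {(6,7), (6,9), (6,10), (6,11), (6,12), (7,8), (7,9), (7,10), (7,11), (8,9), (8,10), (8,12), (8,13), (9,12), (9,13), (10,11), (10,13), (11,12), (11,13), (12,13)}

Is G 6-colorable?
Yes, G is 6-colorable

A valid 6-coloring: color 1: [9, 10]; color 2: [7, 12]; color 3: [8, 11]; color 4: [6, 13].
(χ(G) = 4 ≤ 6.)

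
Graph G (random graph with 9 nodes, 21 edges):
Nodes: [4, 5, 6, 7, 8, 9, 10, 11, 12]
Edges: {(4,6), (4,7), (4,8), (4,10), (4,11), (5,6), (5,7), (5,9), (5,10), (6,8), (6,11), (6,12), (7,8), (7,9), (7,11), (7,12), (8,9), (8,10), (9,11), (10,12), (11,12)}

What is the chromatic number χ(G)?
χ(G) = 3

Clique number ω(G) = 3 (lower bound: χ ≥ ω).
The clique on [4, 8, 10] has size 3, forcing χ ≥ 3, and the coloring below uses 3 colors, so χ(G) = 3.
A valid 3-coloring: color 1: [6, 7, 10]; color 2: [5, 8, 11]; color 3: [4, 9, 12].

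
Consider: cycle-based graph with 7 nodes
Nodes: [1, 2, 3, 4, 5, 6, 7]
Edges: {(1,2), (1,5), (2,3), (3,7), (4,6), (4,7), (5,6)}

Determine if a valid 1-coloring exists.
No, G is not 1-colorable

Edge (1,2) forces its endpoints to differ, so 1 color is not enough.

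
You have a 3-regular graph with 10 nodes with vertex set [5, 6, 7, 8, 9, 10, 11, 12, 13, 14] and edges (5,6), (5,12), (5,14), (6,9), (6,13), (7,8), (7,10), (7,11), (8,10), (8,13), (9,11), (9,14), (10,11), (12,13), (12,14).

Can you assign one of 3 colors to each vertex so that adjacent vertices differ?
A valid 3-coloring: color 1: [7, 9, 12]; color 2: [6, 8, 11, 14]; color 3: [5, 10, 13].
(χ(G) = 3 ≤ 3.)

Yes, G is 3-colorable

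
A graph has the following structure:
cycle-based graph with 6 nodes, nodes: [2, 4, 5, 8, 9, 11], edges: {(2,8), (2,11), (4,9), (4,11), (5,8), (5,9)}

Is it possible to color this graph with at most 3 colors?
A valid 3-coloring: color 1: [2, 4, 5]; color 2: [8, 9, 11].
(χ(G) = 2 ≤ 3.)

Yes, G is 3-colorable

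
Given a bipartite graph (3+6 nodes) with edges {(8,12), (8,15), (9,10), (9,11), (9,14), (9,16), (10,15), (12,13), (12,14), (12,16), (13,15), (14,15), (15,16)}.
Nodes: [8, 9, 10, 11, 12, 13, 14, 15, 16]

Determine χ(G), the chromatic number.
χ(G) = 2

Clique number ω(G) = 2 (lower bound: χ ≥ ω).
The graph is bipartite (no odd cycle), so 2 colors suffice: χ(G) = 2.
A valid 2-coloring: color 1: [9, 12, 15]; color 2: [8, 10, 11, 13, 14, 16].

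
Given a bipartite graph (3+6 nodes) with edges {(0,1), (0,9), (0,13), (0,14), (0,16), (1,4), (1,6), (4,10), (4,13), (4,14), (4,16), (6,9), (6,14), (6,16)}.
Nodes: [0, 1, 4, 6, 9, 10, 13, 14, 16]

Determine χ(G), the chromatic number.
χ(G) = 2

Clique number ω(G) = 2 (lower bound: χ ≥ ω).
The graph is bipartite (no odd cycle), so 2 colors suffice: χ(G) = 2.
A valid 2-coloring: color 1: [0, 4, 6]; color 2: [1, 9, 10, 13, 14, 16].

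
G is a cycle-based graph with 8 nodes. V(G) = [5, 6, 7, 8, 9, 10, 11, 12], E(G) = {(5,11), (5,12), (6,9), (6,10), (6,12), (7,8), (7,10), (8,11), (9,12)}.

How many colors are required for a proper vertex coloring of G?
Clique number ω(G) = 3 (lower bound: χ ≥ ω).
The clique on [6, 9, 12] has size 3, forcing χ ≥ 3, and the coloring below uses 3 colors, so χ(G) = 3.
A valid 3-coloring: color 1: [6, 7, 11]; color 2: [8, 10, 12]; color 3: [5, 9].

χ(G) = 3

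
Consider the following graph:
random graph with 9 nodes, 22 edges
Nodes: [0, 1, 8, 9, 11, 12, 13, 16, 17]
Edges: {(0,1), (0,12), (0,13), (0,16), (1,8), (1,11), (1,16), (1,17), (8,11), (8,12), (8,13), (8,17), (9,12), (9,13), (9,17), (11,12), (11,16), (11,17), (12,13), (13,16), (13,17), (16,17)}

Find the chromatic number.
Clique number ω(G) = 4 (lower bound: χ ≥ ω).
The clique on [1, 8, 11, 17] has size 4, forcing χ ≥ 4, and the coloring below uses 4 colors, so χ(G) = 4.
A valid 4-coloring: color 1: [1, 13]; color 2: [12, 17]; color 3: [8, 9, 16]; color 4: [0, 11].

χ(G) = 4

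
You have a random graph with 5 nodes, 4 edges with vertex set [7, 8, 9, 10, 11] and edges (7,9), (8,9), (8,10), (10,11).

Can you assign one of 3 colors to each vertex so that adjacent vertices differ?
A valid 3-coloring: color 1: [9, 10]; color 2: [7, 8, 11].
(χ(G) = 2 ≤ 3.)

Yes, G is 3-colorable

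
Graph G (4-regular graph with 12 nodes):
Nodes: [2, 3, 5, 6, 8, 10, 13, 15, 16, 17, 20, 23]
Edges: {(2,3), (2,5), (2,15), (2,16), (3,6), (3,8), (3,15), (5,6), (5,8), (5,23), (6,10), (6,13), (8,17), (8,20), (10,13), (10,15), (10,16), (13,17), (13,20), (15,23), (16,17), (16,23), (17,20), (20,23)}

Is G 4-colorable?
A valid 4-coloring: color 1: [2, 10, 17, 23]; color 2: [3, 5, 13, 16]; color 3: [6, 8, 15]; color 4: [20].
(χ(G) = 3 ≤ 4.)

Yes, G is 4-colorable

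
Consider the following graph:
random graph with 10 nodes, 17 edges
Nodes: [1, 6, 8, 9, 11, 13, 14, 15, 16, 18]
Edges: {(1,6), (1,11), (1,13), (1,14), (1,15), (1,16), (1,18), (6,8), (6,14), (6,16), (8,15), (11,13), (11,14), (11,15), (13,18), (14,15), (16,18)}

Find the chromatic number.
Clique number ω(G) = 4 (lower bound: χ ≥ ω).
The clique on [1, 11, 14, 15] has size 4, forcing χ ≥ 4, and the coloring below uses 4 colors, so χ(G) = 4.
A valid 4-coloring: color 1: [1, 8, 9]; color 2: [6, 11, 18]; color 3: [13, 14, 16]; color 4: [15].

χ(G) = 4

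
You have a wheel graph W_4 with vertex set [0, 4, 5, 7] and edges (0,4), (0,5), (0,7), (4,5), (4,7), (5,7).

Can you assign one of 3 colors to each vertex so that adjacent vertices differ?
The clique on vertices [0, 4, 5, 7] has size 4 > 3, so it alone needs 4 colors.

No, G is not 3-colorable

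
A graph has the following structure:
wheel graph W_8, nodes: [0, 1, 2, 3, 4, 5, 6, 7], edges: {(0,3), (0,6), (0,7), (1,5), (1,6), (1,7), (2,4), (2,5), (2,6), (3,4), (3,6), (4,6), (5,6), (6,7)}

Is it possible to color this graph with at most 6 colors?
A valid 6-coloring: color 1: [6]; color 2: [0, 4, 5]; color 3: [2, 3, 7]; color 4: [1].
(χ(G) = 4 ≤ 6.)

Yes, G is 6-colorable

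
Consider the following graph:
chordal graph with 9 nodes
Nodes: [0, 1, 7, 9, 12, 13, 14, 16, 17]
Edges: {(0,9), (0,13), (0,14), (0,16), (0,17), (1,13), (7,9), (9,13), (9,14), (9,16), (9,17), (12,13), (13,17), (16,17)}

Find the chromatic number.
χ(G) = 4

Clique number ω(G) = 4 (lower bound: χ ≥ ω).
The clique on [0, 9, 16, 17] has size 4, forcing χ ≥ 4, and the coloring below uses 4 colors, so χ(G) = 4.
A valid 4-coloring: color 1: [1, 9, 12]; color 2: [7, 13, 14, 16]; color 3: [0]; color 4: [17].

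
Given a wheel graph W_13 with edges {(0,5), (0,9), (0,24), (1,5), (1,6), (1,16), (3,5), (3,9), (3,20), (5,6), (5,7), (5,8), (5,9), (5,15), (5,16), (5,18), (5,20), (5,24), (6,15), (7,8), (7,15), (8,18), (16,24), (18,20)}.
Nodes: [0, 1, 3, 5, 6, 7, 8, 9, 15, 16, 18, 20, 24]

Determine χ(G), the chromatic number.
Clique number ω(G) = 3 (lower bound: χ ≥ ω).
The clique on [0, 5, 24] has size 3, forcing χ ≥ 3, and the coloring below uses 3 colors, so χ(G) = 3.
A valid 3-coloring: color 1: [5]; color 2: [1, 8, 9, 15, 20, 24]; color 3: [0, 3, 6, 7, 16, 18].

χ(G) = 3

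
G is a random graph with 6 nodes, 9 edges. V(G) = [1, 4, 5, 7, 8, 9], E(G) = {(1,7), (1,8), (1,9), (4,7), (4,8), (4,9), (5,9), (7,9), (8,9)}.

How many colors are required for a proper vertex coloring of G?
χ(G) = 3

Clique number ω(G) = 3 (lower bound: χ ≥ ω).
The clique on [1, 8, 9] has size 3, forcing χ ≥ 3, and the coloring below uses 3 colors, so χ(G) = 3.
A valid 3-coloring: color 1: [9]; color 2: [5, 7, 8]; color 3: [1, 4].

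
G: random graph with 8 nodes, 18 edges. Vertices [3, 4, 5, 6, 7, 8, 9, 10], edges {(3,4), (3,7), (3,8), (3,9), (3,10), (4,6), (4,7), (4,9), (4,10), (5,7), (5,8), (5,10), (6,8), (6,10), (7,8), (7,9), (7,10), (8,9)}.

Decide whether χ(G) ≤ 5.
Yes, G is 5-colorable

A valid 5-coloring: color 1: [6, 7]; color 2: [4, 8]; color 3: [3, 5]; color 4: [9, 10].
(χ(G) = 4 ≤ 5.)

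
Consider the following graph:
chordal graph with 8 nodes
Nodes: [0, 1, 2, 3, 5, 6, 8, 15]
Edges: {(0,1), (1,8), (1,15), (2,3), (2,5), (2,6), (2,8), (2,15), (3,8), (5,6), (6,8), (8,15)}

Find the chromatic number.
χ(G) = 3

Clique number ω(G) = 3 (lower bound: χ ≥ ω).
The clique on [1, 8, 15] has size 3, forcing χ ≥ 3, and the coloring below uses 3 colors, so χ(G) = 3.
A valid 3-coloring: color 1: [1, 2]; color 2: [0, 5, 8]; color 3: [3, 6, 15].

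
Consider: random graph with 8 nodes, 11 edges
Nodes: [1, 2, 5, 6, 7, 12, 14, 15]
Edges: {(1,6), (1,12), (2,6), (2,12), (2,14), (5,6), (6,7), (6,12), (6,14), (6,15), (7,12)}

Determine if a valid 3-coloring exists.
A valid 3-coloring: color 1: [6]; color 2: [5, 12, 14, 15]; color 3: [1, 2, 7].
(χ(G) = 3 ≤ 3.)

Yes, G is 3-colorable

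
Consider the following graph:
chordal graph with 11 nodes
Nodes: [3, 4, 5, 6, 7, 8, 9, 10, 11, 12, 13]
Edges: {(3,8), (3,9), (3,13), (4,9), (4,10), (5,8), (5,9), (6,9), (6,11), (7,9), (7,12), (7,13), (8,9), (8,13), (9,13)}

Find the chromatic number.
χ(G) = 4

Clique number ω(G) = 4 (lower bound: χ ≥ ω).
The clique on [3, 8, 9, 13] has size 4, forcing χ ≥ 4, and the coloring below uses 4 colors, so χ(G) = 4.
A valid 4-coloring: color 1: [9, 10, 11, 12]; color 2: [4, 5, 6, 13]; color 3: [7, 8]; color 4: [3].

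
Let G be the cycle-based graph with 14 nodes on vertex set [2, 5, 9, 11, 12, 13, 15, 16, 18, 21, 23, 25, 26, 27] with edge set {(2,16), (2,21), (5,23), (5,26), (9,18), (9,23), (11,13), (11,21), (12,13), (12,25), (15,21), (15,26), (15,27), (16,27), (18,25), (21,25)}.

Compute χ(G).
χ(G) = 3

Clique number ω(G) = 2 (lower bound: χ ≥ ω).
Odd cycle [16, 2, 21, 15, 27] needs 3 colors (χ ≥ 3).
The coloring below uses 3 colors, so χ(G) = 3.
A valid 3-coloring: color 1: [12, 16, 18, 21, 23, 26]; color 2: [2, 5, 9, 13, 15, 25]; color 3: [11, 27].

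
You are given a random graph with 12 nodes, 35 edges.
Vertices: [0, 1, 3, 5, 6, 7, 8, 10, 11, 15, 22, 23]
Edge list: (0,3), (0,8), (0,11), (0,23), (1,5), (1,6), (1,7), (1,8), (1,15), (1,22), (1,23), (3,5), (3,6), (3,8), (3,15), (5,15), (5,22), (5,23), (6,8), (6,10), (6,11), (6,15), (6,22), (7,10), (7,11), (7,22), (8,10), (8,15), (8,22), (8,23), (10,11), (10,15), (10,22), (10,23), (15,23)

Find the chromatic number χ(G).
Clique number ω(G) = 4 (lower bound: χ ≥ ω).
The clique on [1, 6, 8, 22] has size 4, forcing χ ≥ 4, and the coloring below uses 4 colors, so χ(G) = 4.
A valid 4-coloring: color 1: [5, 8, 11]; color 2: [1, 3, 10]; color 3: [6, 7, 23]; color 4: [0, 15, 22].

χ(G) = 4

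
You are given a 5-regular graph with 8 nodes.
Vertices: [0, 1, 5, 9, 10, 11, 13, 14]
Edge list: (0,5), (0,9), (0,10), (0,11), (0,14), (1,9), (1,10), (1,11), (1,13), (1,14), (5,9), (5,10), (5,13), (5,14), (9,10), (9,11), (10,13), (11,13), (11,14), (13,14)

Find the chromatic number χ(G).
Clique number ω(G) = 4 (lower bound: χ ≥ ω).
The clique on [0, 5, 9, 10] has size 4, forcing χ ≥ 4, and the coloring below uses 4 colors, so χ(G) = 4.
A valid 4-coloring: color 1: [9, 14]; color 2: [10, 11]; color 3: [0, 13]; color 4: [1, 5].

χ(G) = 4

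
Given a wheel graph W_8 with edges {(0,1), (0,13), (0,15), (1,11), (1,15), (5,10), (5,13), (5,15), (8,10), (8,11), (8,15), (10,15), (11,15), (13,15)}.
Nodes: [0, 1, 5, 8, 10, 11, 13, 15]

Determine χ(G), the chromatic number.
Clique number ω(G) = 3 (lower bound: χ ≥ ω).
Odd cycle [10, 8, 11, 1, 0, 13, 5] needs 3 colors (χ ≥ 3).
Vertex 15 is adjacent to every vertex of [0, 1, 5, 8, 10, 11, 13], which already need 3 colors among themselves, so 15 needs a new color (χ ≥ 4).
The coloring below uses 4 colors, so χ(G) = 4.
A valid 4-coloring: color 1: [15]; color 2: [10, 11, 13]; color 3: [1, 5, 8]; color 4: [0].

χ(G) = 4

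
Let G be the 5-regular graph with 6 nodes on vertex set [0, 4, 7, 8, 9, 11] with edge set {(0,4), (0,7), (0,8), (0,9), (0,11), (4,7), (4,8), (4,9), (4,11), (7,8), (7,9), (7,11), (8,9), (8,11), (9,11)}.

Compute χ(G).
Clique number ω(G) = 6 (lower bound: χ ≥ ω).
The clique on [0, 4, 7, 8, 9, 11] has size 6, forcing χ ≥ 6, and the coloring below uses 6 colors, so χ(G) = 6.
A valid 6-coloring: color 1: [7]; color 2: [8]; color 3: [4]; color 4: [11]; color 5: [9]; color 6: [0].

χ(G) = 6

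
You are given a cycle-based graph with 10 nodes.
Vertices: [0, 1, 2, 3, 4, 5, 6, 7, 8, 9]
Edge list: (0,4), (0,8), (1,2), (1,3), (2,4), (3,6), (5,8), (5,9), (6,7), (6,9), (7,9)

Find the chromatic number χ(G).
Clique number ω(G) = 3 (lower bound: χ ≥ ω).
The clique on [6, 7, 9] has size 3, forcing χ ≥ 3, and the coloring below uses 3 colors, so χ(G) = 3.
A valid 3-coloring: color 1: [1, 4, 5, 6]; color 2: [0, 2, 3, 9]; color 3: [7, 8].

χ(G) = 3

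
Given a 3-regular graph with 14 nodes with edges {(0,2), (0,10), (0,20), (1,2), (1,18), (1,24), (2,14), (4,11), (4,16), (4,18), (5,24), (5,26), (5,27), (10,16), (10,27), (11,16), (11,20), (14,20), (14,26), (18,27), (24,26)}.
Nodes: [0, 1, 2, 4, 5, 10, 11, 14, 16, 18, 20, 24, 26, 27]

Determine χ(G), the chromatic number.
Clique number ω(G) = 3 (lower bound: χ ≥ ω).
The clique on [4, 11, 16] has size 3, forcing χ ≥ 3, and the coloring below uses 3 colors, so χ(G) = 3.
A valid 3-coloring: color 1: [0, 4, 14, 24, 27]; color 2: [2, 5, 10, 11, 18]; color 3: [1, 16, 20, 26].

χ(G) = 3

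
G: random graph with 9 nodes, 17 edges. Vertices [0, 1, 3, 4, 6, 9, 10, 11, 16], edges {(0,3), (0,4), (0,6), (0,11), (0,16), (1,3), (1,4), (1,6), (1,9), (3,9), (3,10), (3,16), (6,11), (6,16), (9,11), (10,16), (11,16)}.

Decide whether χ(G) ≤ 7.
Yes, G is 7-colorable

A valid 7-coloring: color 1: [3, 4, 6]; color 2: [0, 9, 10]; color 3: [1, 16]; color 4: [11].
(χ(G) = 4 ≤ 7.)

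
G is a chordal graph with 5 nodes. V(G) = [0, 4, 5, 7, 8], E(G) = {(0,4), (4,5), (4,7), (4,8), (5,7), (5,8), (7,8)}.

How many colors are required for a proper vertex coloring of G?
Clique number ω(G) = 4 (lower bound: χ ≥ ω).
The clique on [4, 5, 7, 8] has size 4, forcing χ ≥ 4, and the coloring below uses 4 colors, so χ(G) = 4.
A valid 4-coloring: color 1: [4]; color 2: [0, 8]; color 3: [7]; color 4: [5].

χ(G) = 4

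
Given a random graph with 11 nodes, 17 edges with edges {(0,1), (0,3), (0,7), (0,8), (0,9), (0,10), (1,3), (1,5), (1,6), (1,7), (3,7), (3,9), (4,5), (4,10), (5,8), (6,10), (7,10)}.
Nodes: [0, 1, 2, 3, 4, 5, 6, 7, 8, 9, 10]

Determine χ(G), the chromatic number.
χ(G) = 4

Clique number ω(G) = 4 (lower bound: χ ≥ ω).
The clique on [0, 1, 3, 7] has size 4, forcing χ ≥ 4, and the coloring below uses 4 colors, so χ(G) = 4.
A valid 4-coloring: color 1: [0, 2, 5, 6]; color 2: [1, 8, 9, 10]; color 3: [4, 7]; color 4: [3].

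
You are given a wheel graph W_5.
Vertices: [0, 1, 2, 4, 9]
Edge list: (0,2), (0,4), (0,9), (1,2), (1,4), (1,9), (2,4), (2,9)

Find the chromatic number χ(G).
χ(G) = 3

Clique number ω(G) = 3 (lower bound: χ ≥ ω).
The clique on [0, 2, 9] has size 3, forcing χ ≥ 3, and the coloring below uses 3 colors, so χ(G) = 3.
A valid 3-coloring: color 1: [2]; color 2: [0, 1]; color 3: [4, 9].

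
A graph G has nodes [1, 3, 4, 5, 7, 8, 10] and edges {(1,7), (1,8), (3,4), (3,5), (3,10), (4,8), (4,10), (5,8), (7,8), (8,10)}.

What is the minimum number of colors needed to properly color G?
χ(G) = 3

Clique number ω(G) = 3 (lower bound: χ ≥ ω).
The clique on [1, 7, 8] has size 3, forcing χ ≥ 3, and the coloring below uses 3 colors, so χ(G) = 3.
A valid 3-coloring: color 1: [3, 8]; color 2: [1, 4, 5]; color 3: [7, 10].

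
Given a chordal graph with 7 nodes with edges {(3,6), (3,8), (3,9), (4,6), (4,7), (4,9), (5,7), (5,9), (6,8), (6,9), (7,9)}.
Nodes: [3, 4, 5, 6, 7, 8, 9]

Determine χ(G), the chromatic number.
Clique number ω(G) = 3 (lower bound: χ ≥ ω).
The clique on [3, 6, 8] has size 3, forcing χ ≥ 3, and the coloring below uses 3 colors, so χ(G) = 3.
A valid 3-coloring: color 1: [8, 9]; color 2: [6, 7]; color 3: [3, 4, 5].

χ(G) = 3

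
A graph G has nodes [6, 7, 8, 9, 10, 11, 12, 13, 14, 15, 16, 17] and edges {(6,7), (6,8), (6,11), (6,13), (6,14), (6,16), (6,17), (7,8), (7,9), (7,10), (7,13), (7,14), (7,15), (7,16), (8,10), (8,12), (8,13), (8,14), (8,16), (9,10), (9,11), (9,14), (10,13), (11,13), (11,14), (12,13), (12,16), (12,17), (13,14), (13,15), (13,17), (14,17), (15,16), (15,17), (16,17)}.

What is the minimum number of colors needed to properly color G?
Clique number ω(G) = 5 (lower bound: χ ≥ ω).
The clique on [6, 7, 8, 13, 14] has size 5, forcing χ ≥ 5, and the coloring below uses 5 colors, so χ(G) = 5.
A valid 5-coloring: color 1: [9, 13, 16]; color 2: [7, 11, 17]; color 3: [6, 10, 12, 15]; color 4: [8]; color 5: [14].

χ(G) = 5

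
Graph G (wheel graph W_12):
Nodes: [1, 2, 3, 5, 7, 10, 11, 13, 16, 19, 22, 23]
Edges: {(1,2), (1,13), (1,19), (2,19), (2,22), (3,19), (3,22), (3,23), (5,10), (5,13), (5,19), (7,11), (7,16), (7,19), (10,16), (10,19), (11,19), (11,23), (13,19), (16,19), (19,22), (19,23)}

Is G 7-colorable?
Yes, G is 7-colorable

A valid 7-coloring: color 1: [19]; color 2: [1, 5, 7, 22, 23]; color 3: [2, 3, 10, 11, 13]; color 4: [16].
(χ(G) = 4 ≤ 7.)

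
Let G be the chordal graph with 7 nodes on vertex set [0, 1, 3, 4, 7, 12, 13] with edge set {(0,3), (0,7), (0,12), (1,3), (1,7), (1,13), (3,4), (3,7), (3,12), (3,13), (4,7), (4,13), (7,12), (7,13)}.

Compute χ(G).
χ(G) = 4

Clique number ω(G) = 4 (lower bound: χ ≥ ω).
The clique on [0, 3, 7, 12] has size 4, forcing χ ≥ 4, and the coloring below uses 4 colors, so χ(G) = 4.
A valid 4-coloring: color 1: [3]; color 2: [7]; color 3: [0, 13]; color 4: [1, 4, 12].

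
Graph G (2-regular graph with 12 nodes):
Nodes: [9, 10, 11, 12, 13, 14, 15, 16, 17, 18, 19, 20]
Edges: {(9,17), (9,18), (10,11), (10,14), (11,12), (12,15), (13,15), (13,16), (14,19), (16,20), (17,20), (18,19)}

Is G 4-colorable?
A valid 4-coloring: color 1: [11, 14, 15, 16, 17, 18]; color 2: [9, 10, 12, 13, 19, 20].
(χ(G) = 2 ≤ 4.)

Yes, G is 4-colorable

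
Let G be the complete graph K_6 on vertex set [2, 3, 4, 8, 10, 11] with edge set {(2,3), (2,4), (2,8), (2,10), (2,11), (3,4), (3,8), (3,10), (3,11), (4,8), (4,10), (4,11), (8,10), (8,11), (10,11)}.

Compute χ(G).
Clique number ω(G) = 6 (lower bound: χ ≥ ω).
The clique on [2, 3, 4, 8, 10, 11] has size 6, forcing χ ≥ 6, and the coloring below uses 6 colors, so χ(G) = 6.
A valid 6-coloring: color 1: [2]; color 2: [8]; color 3: [3]; color 4: [4]; color 5: [10]; color 6: [11].

χ(G) = 6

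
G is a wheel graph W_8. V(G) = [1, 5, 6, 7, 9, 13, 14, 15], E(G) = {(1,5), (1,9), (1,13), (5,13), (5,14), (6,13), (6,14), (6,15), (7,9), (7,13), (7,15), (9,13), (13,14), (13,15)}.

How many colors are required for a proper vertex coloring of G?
Clique number ω(G) = 3 (lower bound: χ ≥ ω).
Odd cycle [5, 1, 9, 7, 15, 6, 14] needs 3 colors (χ ≥ 3).
Vertex 13 is adjacent to every vertex of [1, 5, 6, 7, 9, 14, 15], which already need 3 colors among themselves, so 13 needs a new color (χ ≥ 4).
The coloring below uses 4 colors, so χ(G) = 4.
A valid 4-coloring: color 1: [13]; color 2: [5, 6, 9]; color 3: [1, 7, 14]; color 4: [15].

χ(G) = 4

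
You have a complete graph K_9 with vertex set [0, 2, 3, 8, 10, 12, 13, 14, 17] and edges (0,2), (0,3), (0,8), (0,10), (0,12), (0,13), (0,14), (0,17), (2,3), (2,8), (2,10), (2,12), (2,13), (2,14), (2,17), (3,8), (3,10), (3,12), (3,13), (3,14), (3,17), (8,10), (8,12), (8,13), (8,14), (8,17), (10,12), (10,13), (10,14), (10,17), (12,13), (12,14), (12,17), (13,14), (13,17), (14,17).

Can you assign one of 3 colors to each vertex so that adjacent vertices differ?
The clique on vertices [0, 2, 3, 8, 10, 12, 13, 14, 17] has size 9 > 3, so it alone needs 9 colors.

No, G is not 3-colorable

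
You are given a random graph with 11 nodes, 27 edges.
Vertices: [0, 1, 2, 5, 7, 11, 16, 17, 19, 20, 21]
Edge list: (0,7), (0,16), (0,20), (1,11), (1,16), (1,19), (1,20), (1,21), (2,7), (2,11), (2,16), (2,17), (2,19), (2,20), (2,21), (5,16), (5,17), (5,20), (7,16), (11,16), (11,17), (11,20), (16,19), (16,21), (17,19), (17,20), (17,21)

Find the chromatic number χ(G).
χ(G) = 4

Clique number ω(G) = 4 (lower bound: χ ≥ ω).
The clique on [2, 11, 17, 20] has size 4, forcing χ ≥ 4, and the coloring below uses 4 colors, so χ(G) = 4.
A valid 4-coloring: color 1: [16, 20]; color 2: [0, 1, 2, 5]; color 3: [7, 11, 19, 21]; color 4: [17].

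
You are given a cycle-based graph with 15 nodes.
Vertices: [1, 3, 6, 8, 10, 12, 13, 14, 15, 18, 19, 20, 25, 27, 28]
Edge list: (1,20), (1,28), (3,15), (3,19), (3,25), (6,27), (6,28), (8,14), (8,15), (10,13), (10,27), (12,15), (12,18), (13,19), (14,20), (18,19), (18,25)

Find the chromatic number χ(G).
Clique number ω(G) = 2 (lower bound: χ ≥ ω).
Odd cycle [12, 15, 3, 19, 18] needs 3 colors (χ ≥ 3).
The coloring below uses 3 colors, so χ(G) = 3.
A valid 3-coloring: color 1: [1, 6, 10, 14, 15, 19, 25]; color 2: [3, 8, 13, 18, 20, 27, 28]; color 3: [12].

χ(G) = 3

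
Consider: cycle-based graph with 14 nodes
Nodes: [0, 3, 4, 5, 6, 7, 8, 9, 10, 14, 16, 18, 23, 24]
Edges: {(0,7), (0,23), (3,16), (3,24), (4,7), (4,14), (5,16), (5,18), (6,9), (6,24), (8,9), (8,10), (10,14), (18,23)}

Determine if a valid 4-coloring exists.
A valid 4-coloring: color 1: [0, 4, 9, 10, 16, 18, 24]; color 2: [3, 5, 6, 7, 8, 14, 23].
(χ(G) = 2 ≤ 4.)

Yes, G is 4-colorable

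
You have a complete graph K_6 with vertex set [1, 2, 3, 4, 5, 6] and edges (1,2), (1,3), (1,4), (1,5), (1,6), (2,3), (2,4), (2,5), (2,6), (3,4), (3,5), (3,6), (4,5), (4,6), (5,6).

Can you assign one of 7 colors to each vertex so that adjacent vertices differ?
Yes, G is 7-colorable

A valid 7-coloring: color 1: [6]; color 2: [5]; color 3: [3]; color 4: [1]; color 5: [2]; color 6: [4].
(χ(G) = 6 ≤ 7.)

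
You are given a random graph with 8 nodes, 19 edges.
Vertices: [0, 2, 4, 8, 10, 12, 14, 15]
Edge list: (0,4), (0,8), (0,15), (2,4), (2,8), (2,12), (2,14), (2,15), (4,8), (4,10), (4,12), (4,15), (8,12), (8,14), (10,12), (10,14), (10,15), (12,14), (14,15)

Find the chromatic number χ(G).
Clique number ω(G) = 4 (lower bound: χ ≥ ω).
The clique on [2, 4, 8, 12] has size 4, forcing χ ≥ 4, and the coloring below uses 4 colors, so χ(G) = 4.
A valid 4-coloring: color 1: [4, 14]; color 2: [8, 15]; color 3: [0, 2, 10]; color 4: [12].

χ(G) = 4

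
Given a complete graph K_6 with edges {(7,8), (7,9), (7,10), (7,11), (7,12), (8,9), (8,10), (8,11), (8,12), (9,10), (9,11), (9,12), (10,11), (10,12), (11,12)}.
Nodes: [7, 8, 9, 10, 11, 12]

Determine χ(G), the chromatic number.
χ(G) = 6

Clique number ω(G) = 6 (lower bound: χ ≥ ω).
The clique on [7, 8, 9, 10, 11, 12] has size 6, forcing χ ≥ 6, and the coloring below uses 6 colors, so χ(G) = 6.
A valid 6-coloring: color 1: [12]; color 2: [11]; color 3: [7]; color 4: [9]; color 5: [8]; color 6: [10].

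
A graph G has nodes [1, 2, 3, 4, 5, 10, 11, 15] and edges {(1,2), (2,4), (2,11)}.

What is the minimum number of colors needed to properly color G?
Clique number ω(G) = 2 (lower bound: χ ≥ ω).
The graph is bipartite (no odd cycle), so 2 colors suffice: χ(G) = 2.
A valid 2-coloring: color 1: [2, 3, 5, 10, 15]; color 2: [1, 4, 11].

χ(G) = 2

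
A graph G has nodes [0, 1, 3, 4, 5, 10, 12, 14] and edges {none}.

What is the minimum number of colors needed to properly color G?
Clique number ω(G) = 1 (lower bound: χ ≥ ω).
The graph has no edges, so one color suffices: χ(G) = 1.
A valid 1-coloring: color 1: [0, 1, 3, 4, 5, 10, 12, 14].

χ(G) = 1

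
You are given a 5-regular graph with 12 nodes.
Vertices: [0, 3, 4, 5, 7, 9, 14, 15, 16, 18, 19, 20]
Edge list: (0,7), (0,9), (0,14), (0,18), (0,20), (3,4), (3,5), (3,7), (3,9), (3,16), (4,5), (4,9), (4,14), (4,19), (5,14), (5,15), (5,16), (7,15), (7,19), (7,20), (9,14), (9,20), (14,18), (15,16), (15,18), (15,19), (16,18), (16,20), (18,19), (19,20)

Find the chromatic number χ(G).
Clique number ω(G) = 3 (lower bound: χ ≥ ω).
Suppose a proper 3-coloring c exists. The clique [0, 7, 20] takes 3 distinct colors; by symmetry let c(0) = 1, c(7) = 2, c(20) = 3.
- Vertex 9: neighbors [0, 20] already have colors [1, 3] ⇒ c(9) = 2.
- Vertex 14: neighbors [0, 9] already have colors [1, 2] ⇒ c(14) = 3.
- Vertex 4: neighbors [9, 14] already have colors [2, 3] ⇒ c(4) = 1.
- Vertex 19: neighbors [4, 7, 20] already have colors [1, 2, 3] — all 3 colors blocked. Contradiction.
The forced assignments end in a contradiction, so G has no proper 3-coloring (χ ≥ 4).
The coloring below uses 4 colors, so χ(G) = 4.
A valid 4-coloring: color 1: [4, 7, 18]; color 2: [3, 14, 15, 20]; color 3: [9, 16, 19]; color 4: [0, 5].

χ(G) = 4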